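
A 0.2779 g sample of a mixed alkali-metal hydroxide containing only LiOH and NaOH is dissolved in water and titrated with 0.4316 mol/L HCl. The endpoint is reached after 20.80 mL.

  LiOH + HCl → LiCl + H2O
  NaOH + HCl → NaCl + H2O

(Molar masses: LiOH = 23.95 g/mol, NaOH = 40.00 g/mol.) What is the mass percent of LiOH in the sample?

43.60 %

n(HCl) = 0.02080 × 0.4316 = 8.977 × 10^-3 mol
Let x = n(LiOH), y = n(NaOH).
Titrant: 1x + 1y = 8.977 × 10^-3;  mass: 23.95x + 40.00y = 0.2779
Solving, x = 5.059 × 10^-3 mol, y = 3.919 × 10^-3 mol
mass of LiOH = 5.059 × 10^-3 × 23.95 = 0.1212 g
% LiOH = 0.1212 / 0.2779 × 100 = 43.60 %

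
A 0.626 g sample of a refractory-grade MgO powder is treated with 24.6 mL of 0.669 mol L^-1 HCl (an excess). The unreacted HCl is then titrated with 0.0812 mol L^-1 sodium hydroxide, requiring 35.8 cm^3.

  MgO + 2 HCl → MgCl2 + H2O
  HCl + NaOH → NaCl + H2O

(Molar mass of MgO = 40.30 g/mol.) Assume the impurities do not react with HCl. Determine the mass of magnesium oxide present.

0.273 g

n(HCl) added = 0.0246 × 0.669 = 0.0165 mol
n(NaOH) used in back-titration = 0.0358 × 0.0812 = 2.91 × 10^-3 mol
n(HCl) left over = 2.91 × 10^-3 mol (1:1 ratio)
n(HCl) consumed by analyte = 0.0165 − 2.91 × 10^-3 = 0.0136 mol
From the 1:2 ratio, n(MgO) = 1/2 × 0.0136 = 6.78 × 10^-3 mol
mass of MgO = 6.78 × 10^-3 × 40.30 = 0.273 g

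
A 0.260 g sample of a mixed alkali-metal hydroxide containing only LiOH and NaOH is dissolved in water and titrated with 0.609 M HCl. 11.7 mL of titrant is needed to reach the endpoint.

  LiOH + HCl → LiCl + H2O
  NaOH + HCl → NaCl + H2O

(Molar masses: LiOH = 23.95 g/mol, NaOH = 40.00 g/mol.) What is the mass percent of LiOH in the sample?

14.4 %

n(HCl) = 0.0117 × 0.609 = 7.13 × 10^-3 mol
Let x = n(LiOH), y = n(NaOH).
Titrant: 1x + 1y = 7.13 × 10^-3;  mass: 23.95x + 40.00y = 0.260
Solving, x = 1.56 × 10^-3 mol, y = 5.57 × 10^-3 mol
mass of LiOH = 1.56 × 10^-3 × 23.95 = 0.0373 g
% LiOH = 0.0373 / 0.260 × 100 = 14.4 %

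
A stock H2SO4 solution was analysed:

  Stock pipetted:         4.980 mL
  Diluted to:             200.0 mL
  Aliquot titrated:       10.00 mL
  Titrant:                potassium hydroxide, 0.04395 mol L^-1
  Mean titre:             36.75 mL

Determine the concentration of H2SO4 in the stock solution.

H2SO4 + 2 KOH → K2SO4 + 2 H2O
n(KOH) = 0.03675 × 0.04395 = 1.615 × 10^-3 mol
From the 1:2 ratio, n(H2SO4) in the aliquot = 1/2 × 1.615 × 10^-3 = 8.076 × 10^-4 mol
[H2SO4]_dilute = 8.076 × 10^-4 / 0.01000 = 0.08076 mol/L
Dilution factor = 200.0 / 4.980 = 40.16
[H2SO4]_stock = 0.08076 × 40.16 = 3.243 mol/L

3.243 mol/L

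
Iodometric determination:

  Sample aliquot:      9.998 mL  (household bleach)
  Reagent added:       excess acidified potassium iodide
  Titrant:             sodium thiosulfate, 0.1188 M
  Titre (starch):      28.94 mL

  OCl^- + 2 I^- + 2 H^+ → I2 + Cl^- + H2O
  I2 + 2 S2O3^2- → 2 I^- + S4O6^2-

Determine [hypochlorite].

n(S2O3^2-) = 0.02894 × 0.1188 = 3.438 × 10^-3 mol
n(I2) = n(S2O3^2-)/2 = 1.719 × 10^-3 mol
n(OCl^-) in the aliquot = 1.719 × 10^-3 mol (1:1 ratio)
[OCl^-] = 1.719 × 10^-3 / 0.009998 = 0.1719 mol/L

0.1719 M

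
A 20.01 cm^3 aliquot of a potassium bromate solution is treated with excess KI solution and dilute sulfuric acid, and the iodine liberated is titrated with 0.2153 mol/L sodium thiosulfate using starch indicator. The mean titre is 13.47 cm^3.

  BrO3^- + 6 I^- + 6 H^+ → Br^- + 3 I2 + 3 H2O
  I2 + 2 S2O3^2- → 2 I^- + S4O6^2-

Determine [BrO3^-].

0.02416 mol/L

n(S2O3^2-) = 0.01347 × 0.2153 = 2.900 × 10^-3 mol
n(I2) = n(S2O3^2-)/2 = 1.450 × 10^-3 mol
From the 1:3 ratio, n(BrO3^-) in the aliquot = 1/3 × 1.450 × 10^-3 = 4.833 × 10^-4 mol
[BrO3^-] = 4.833 × 10^-4 / 0.02001 = 0.02416 mol/L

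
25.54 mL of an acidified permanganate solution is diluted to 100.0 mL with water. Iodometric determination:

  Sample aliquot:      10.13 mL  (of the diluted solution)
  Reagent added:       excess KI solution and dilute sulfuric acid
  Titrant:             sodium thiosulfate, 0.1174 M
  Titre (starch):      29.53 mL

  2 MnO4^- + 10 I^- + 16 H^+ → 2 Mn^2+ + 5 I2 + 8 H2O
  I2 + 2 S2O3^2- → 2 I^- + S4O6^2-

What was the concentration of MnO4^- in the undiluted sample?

n(S2O3^2-) = 0.02953 × 0.1174 = 3.467 × 10^-3 mol
n(I2) = n(S2O3^2-)/2 = 1.733 × 10^-3 mol
From the 2:5 ratio, n(MnO4^-) in the aliquot = 2/5 × 1.733 × 10^-3 = 6.934 × 10^-4 mol
[MnO4^-]_dilute = 6.934 × 10^-4 / 0.01013 = 0.06845 mol/L
[MnO4^-]_original = 0.06845 × 100.0/25.54 = 0.2680 mol/L

0.2680 M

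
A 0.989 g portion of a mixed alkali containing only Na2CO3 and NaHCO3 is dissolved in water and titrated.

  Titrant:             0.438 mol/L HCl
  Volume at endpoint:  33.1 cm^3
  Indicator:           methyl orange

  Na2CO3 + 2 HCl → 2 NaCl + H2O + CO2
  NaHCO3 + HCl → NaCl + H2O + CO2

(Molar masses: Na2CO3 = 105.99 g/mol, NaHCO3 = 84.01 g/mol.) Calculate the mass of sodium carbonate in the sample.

0.391 g

n(HCl) = 0.0331 × 0.438 = 0.0145 mol
Let x = n(Na2CO3), y = n(NaHCO3).
Titrant: 2x + 1y = 0.0145;  mass: 105.99x + 84.01y = 0.989
Solving, x = 3.69 × 10^-3 mol, y = 7.12 × 10^-3 mol
mass of Na2CO3 = 3.69 × 10^-3 × 105.99 = 0.391 g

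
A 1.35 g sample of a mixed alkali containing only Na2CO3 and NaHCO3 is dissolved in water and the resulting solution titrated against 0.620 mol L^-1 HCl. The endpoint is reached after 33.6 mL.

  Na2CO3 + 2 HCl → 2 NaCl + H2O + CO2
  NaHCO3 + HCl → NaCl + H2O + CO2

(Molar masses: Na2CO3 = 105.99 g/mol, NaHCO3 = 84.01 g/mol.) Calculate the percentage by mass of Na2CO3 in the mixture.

n(HCl) = 0.0336 × 0.620 = 0.0208 mol
Let x = n(Na2CO3), y = n(NaHCO3).
Titrant: 2x + 1y = 0.0208;  mass: 105.99x + 84.01y = 1.35
Solving, x = 6.45 × 10^-3 mol, y = 7.93 × 10^-3 mol
mass of Na2CO3 = 6.45 × 10^-3 × 105.99 = 0.684 g
% Na2CO3 = 0.684 / 1.35 × 100 = 50.6 %

50.6 %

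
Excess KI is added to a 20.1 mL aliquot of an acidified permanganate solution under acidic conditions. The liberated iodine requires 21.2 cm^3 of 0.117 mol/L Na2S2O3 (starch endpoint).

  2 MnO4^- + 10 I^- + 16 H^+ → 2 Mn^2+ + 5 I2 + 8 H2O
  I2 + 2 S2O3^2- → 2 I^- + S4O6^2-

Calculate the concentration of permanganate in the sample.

0.0247 mol/L

n(S2O3^2-) = 0.0212 × 0.117 = 2.48 × 10^-3 mol
n(I2) = n(S2O3^2-)/2 = 1.24 × 10^-3 mol
From the 2:5 ratio, n(MnO4^-) in the aliquot = 2/5 × 1.24 × 10^-3 = 4.96 × 10^-4 mol
[MnO4^-] = 4.96 × 10^-4 / 0.0201 = 0.0247 mol/L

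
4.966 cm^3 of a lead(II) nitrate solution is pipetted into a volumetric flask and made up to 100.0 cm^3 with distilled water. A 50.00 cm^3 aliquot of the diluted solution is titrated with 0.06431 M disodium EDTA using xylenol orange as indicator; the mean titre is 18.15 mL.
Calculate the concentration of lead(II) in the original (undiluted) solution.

Pb^2+ + EDTA^4- → [Pb(EDTA)]^2-
n(EDTA) = 0.01815 × 0.06431 = 1.167 × 10^-3 mol
n(Pb2+) in the aliquot = 1.167 × 10^-3 mol (1:1 ratio)
[Pb2+]_dilute = 1.167 × 10^-3 / 0.05000 = 0.02334 mol/L
Dilution factor = 100.0 / 4.966 = 20.14
[Pb2+]_stock = 0.02334 × 20.14 = 0.4701 mol/L

0.4701 M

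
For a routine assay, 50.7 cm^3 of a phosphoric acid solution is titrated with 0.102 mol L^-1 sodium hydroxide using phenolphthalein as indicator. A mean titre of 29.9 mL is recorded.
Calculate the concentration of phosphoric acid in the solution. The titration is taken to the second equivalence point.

0.0301 mol/L

H3PO4 + 2 NaOH → Na2HPO4 + 2 H2O
n(NaOH) = 0.0299 L × 0.102 mol/L = 3.05 × 10^-3 mol
From the 1:2 mole ratio, n(H3PO4) = 1/2 × 3.05 × 10^-3 = 1.52 × 10^-3 mol
[H3PO4] = 1.52 × 10^-3 mol / 0.0507 L = 0.0301 mol/L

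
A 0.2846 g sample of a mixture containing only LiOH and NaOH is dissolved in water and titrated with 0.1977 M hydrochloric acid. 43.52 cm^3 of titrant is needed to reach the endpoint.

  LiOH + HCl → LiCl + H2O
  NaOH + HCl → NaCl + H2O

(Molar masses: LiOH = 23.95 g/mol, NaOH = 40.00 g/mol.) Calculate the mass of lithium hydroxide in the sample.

n(HCl) = 0.04352 × 0.1977 = 8.604 × 10^-3 mol
Let x = n(LiOH), y = n(NaOH).
Titrant: 1x + 1y = 8.604 × 10^-3;  mass: 23.95x + 40.00y = 0.2846
Solving, x = 3.711 × 10^-3 mol, y = 4.893 × 10^-3 mol
mass of LiOH = 3.711 × 10^-3 × 23.95 = 0.08887 g

0.08887 g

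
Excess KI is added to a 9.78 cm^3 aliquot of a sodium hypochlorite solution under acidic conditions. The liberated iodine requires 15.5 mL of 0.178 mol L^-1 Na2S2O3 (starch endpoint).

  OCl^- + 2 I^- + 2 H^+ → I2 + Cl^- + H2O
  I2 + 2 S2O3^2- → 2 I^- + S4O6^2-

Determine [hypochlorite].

0.141 mol/L

n(S2O3^2-) = 0.0155 × 0.178 = 2.76 × 10^-3 mol
n(I2) = n(S2O3^2-)/2 = 1.38 × 10^-3 mol
n(OCl^-) in the aliquot = 1.38 × 10^-3 mol (1:1 ratio)
[OCl^-] = 1.38 × 10^-3 / 0.00978 = 0.141 mol/L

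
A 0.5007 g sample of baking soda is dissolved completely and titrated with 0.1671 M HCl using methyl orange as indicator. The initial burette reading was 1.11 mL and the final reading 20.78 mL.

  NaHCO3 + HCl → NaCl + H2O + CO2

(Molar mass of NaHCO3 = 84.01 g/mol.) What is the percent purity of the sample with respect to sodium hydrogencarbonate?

55.15 %

n(HCl) = 0.01967 L × 0.1671 mol/L = 3.287 × 10^-3 mol
n(NaHCO3) = 3.287 × 10^-3 mol (1:1 ratio)
mass of NaHCO3 = 3.287 × 10^-3 × 84.01 g/mol = 0.2761 g
% NaHCO3 = 0.2761 / 0.5007 × 100 = 55.15 %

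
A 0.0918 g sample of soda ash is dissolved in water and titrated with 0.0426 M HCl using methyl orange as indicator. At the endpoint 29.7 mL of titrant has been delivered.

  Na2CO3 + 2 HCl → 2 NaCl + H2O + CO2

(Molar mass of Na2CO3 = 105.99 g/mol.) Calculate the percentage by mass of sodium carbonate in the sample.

73.0 %

n(HCl) = 0.0297 L × 0.0426 mol/L = 1.27 × 10^-3 mol
From the 1:2 ratio, n(Na2CO3) = 1/2 × 1.27 × 10^-3 = 6.33 × 10^-4 mol
mass of Na2CO3 = 6.33 × 10^-4 × 105.99 g/mol = 0.0671 g
% Na2CO3 = 0.0671 / 0.0918 × 100 = 73.0 %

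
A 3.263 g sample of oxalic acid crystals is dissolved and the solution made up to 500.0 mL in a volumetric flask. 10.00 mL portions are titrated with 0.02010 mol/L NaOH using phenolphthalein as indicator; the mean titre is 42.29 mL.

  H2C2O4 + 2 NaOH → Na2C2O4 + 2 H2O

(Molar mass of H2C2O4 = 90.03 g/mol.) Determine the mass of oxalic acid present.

n(NaOH) per titration = 0.04229 × 0.02010 = 8.500 × 10^-4 mol
From the 1:2 ratio, n(H2C2O4) in each aliquot = 1/2 × 8.500 × 10^-4 = 4.250 × 10^-4 mol
n(H2C2O4) in the whole flask = 4.250 × 10^-4 × 500.0/10.00 = 0.02125 mol
mass of H2C2O4 = 0.02125 × 90.03 = 1.913 g

1.913 g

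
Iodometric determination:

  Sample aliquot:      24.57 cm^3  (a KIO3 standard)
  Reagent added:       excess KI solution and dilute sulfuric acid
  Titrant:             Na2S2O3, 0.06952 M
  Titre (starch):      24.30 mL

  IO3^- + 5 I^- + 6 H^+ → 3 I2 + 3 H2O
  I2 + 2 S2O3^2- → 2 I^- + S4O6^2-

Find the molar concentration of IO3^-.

0.01146 M

n(S2O3^2-) = 0.02430 × 0.06952 = 1.689 × 10^-3 mol
n(I2) = n(S2O3^2-)/2 = 8.447 × 10^-4 mol
From the 1:3 ratio, n(IO3^-) in the aliquot = 1/3 × 8.447 × 10^-4 = 2.816 × 10^-4 mol
[IO3^-] = 2.816 × 10^-4 / 0.02457 = 0.01146 mol/L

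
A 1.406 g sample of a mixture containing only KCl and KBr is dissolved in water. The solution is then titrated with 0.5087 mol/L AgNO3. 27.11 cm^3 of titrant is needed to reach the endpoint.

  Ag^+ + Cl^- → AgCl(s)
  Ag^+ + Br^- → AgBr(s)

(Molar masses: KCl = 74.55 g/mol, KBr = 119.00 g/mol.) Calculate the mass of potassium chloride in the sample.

n(AgNO3) = 0.02711 × 0.5087 = 0.01379 mol
Let x = n(KCl), y = n(KBr).
Titrant: 1x + 1y = 0.01379;  mass: 74.55x + 119.00y = 1.406
Solving, x = 5.289 × 10^-3 mol, y = 8.501 × 10^-3 mol
mass of KCl = 5.289 × 10^-3 × 74.55 = 0.3943 g

0.3943 g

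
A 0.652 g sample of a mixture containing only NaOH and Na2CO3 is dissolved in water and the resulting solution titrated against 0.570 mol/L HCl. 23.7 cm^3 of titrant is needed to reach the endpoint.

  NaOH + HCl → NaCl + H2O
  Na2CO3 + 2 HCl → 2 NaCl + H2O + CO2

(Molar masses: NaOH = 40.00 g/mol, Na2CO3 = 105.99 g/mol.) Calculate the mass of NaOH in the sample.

n(HCl) = 0.0237 × 0.570 = 0.0135 mol
Let x = n(NaOH), y = n(Na2CO3).
Titrant: 1x + 2y = 0.0135;  mass: 40.00x + 105.99y = 0.652
Solving, x = 4.92 × 10^-3 mol, y = 4.30 × 10^-3 mol
mass of NaOH = 4.92 × 10^-3 × 40.00 = 0.197 g

0.197 g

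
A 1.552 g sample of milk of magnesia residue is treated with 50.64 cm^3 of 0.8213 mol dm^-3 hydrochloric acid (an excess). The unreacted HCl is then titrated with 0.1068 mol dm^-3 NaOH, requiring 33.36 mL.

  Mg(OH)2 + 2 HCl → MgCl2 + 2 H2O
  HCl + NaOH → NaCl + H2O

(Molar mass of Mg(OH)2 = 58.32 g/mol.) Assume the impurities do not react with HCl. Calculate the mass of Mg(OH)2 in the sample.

1.109 g

n(HCl) added = 0.05064 × 0.8213 = 0.04159 mol
n(NaOH) used in back-titration = 0.03336 × 0.1068 = 3.563 × 10^-3 mol
n(HCl) left over = 3.563 × 10^-3 mol (1:1 ratio)
n(HCl) consumed by analyte = 0.04159 − 3.563 × 10^-3 = 0.03803 mol
From the 1:2 ratio, n(Mg(OH)2) = 1/2 × 0.03803 = 0.01901 mol
mass of Mg(OH)2 = 0.01901 × 58.32 = 1.109 g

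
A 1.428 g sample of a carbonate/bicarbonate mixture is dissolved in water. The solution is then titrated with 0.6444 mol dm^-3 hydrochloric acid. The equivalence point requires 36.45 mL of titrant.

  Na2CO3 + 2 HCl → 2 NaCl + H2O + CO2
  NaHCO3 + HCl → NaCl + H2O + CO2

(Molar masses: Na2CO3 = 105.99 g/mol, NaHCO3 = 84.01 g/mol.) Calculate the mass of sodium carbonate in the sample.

0.9317 g

n(HCl) = 0.03645 × 0.6444 = 0.02349 mol
Let x = n(Na2CO3), y = n(NaHCO3).
Titrant: 2x + 1y = 0.02349;  mass: 105.99x + 84.01y = 1.428
Solving, x = 8.790 × 10^-3 mol, y = 5.908 × 10^-3 mol
mass of Na2CO3 = 8.790 × 10^-3 × 105.99 = 0.9317 g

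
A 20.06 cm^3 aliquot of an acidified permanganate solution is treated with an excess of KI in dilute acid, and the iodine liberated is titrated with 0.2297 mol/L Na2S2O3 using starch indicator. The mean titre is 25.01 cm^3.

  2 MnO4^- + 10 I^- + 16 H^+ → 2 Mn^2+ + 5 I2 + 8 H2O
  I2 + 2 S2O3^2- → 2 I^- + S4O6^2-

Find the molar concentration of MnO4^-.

n(S2O3^2-) = 0.02501 × 0.2297 = 5.745 × 10^-3 mol
n(I2) = n(S2O3^2-)/2 = 2.872 × 10^-3 mol
From the 2:5 ratio, n(MnO4^-) in the aliquot = 2/5 × 2.872 × 10^-3 = 1.149 × 10^-3 mol
[MnO4^-] = 1.149 × 10^-3 / 0.02006 = 0.05728 mol/L

0.05728 mol/L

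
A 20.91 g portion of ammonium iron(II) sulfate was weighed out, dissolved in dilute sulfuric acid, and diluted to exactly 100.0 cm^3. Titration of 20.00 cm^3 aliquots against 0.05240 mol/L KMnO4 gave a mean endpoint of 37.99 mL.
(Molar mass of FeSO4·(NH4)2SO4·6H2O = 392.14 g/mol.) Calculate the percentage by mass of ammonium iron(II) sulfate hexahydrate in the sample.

MnO4^- + 5 Fe^2+ + 8 H^+ → Mn^2+ + 5 Fe^3+ + 4 H2O
n(KMnO4) per titration = 0.03799 × 0.05240 = 1.991 × 10^-3 mol
From the 5:1 ratio, n(FeSO4·(NH4)2SO4·6H2O) in each aliquot = 5/1 × 1.991 × 10^-3 = 9.953 × 10^-3 mol
n(FeSO4·(NH4)2SO4·6H2O) in the whole flask = 9.953 × 10^-3 × 100.0/20.00 = 0.04977 mol
mass of FeSO4·(NH4)2SO4·6H2O = 0.04977 × 392.14 = 19.52 g
% FeSO4·(NH4)2SO4·6H2O = 19.52 / 20.91 × 100 = 93.33 %

93.33 %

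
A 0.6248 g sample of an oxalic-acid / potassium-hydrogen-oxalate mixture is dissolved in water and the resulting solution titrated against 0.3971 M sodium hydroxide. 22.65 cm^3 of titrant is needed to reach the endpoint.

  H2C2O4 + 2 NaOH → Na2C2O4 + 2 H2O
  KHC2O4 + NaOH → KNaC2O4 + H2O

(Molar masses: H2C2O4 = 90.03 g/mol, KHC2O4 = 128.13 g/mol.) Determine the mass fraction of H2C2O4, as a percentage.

n(NaOH) = 0.02265 × 0.3971 = 8.994 × 10^-3 mol
Let x = n(H2C2O4), y = n(KHC2O4).
Titrant: 2x + 1y = 8.994 × 10^-3;  mass: 90.03x + 128.13y = 0.6248
Solving, x = 3.174 × 10^-3 mol, y = 2.646 × 10^-3 mol
mass of H2C2O4 = 3.174 × 10^-3 × 90.03 = 0.2858 g
% H2C2O4 = 0.2858 / 0.6248 × 100 = 45.74 %

45.74 %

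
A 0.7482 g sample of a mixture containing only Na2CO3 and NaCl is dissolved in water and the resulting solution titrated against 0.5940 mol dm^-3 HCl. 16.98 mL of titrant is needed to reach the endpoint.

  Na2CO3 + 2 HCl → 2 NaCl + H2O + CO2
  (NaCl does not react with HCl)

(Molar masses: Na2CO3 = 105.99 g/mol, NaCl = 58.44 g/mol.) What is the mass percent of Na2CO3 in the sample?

71.44 %

n(HCl) = 0.01698 × 0.5940 = 0.01009 mol
Let x = n(Na2CO3), y = n(NaCl).
Titrant: 2x = 0.01009;  mass: 105.99x + 58.44y = 0.7482
Solving, x = 5.043 × 10^-3 mol, y = 3.657 × 10^-3 mol
mass of Na2CO3 = 5.043 × 10^-3 × 105.99 = 0.5345 g
% Na2CO3 = 0.5345 / 0.7482 × 100 = 71.44 %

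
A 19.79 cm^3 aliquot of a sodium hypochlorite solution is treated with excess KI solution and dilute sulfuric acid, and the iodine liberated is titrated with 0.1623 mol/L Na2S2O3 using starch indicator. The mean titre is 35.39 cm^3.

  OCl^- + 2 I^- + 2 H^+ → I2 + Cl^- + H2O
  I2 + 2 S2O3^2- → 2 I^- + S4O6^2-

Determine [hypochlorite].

0.1451 mol/L

n(S2O3^2-) = 0.03539 × 0.1623 = 5.744 × 10^-3 mol
n(I2) = n(S2O3^2-)/2 = 2.872 × 10^-3 mol
n(OCl^-) in the aliquot = 2.872 × 10^-3 mol (1:1 ratio)
[OCl^-] = 2.872 × 10^-3 / 0.01979 = 0.1451 mol/L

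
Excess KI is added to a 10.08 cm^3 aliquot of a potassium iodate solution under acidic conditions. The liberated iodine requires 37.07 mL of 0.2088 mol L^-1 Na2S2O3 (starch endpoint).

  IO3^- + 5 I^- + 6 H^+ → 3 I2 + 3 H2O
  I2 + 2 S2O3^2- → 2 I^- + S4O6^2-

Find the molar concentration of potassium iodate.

n(S2O3^2-) = 0.03707 × 0.2088 = 7.740 × 10^-3 mol
n(I2) = n(S2O3^2-)/2 = 3.870 × 10^-3 mol
From the 1:3 ratio, n(IO3^-) in the aliquot = 1/3 × 3.870 × 10^-3 = 1.290 × 10^-3 mol
[IO3^-] = 1.290 × 10^-3 / 0.01008 = 0.1280 mol/L

0.1280 mol/L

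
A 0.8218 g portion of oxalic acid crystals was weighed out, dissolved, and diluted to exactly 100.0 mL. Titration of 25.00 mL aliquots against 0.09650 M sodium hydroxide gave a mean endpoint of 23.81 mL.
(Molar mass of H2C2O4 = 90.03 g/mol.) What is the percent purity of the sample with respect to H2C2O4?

H2C2O4 + 2 NaOH → Na2C2O4 + 2 H2O
n(NaOH) per titration = 0.02381 × 0.09650 = 2.298 × 10^-3 mol
From the 1:2 ratio, n(H2C2O4) in each aliquot = 1/2 × 2.298 × 10^-3 = 1.149 × 10^-3 mol
n(H2C2O4) in the whole flask = 1.149 × 10^-3 × 100.0/25.00 = 4.595 × 10^-3 mol
mass of H2C2O4 = 4.595 × 10^-3 × 90.03 = 0.4137 g
% H2C2O4 = 0.4137 / 0.8218 × 100 = 50.34 %

50.34 %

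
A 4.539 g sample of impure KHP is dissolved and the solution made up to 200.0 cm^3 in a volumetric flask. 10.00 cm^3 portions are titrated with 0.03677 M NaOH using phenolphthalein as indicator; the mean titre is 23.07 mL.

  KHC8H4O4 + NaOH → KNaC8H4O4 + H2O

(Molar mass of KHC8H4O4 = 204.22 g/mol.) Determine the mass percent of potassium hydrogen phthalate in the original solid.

76.33 %

n(NaOH) per titration = 0.02307 × 0.03677 = 8.483 × 10^-4 mol
n(KHC8H4O4) in each aliquot = 8.483 × 10^-4 mol (1:1 ratio)
n(KHC8H4O4) in the whole flask = 8.483 × 10^-4 × 200.0/10.00 = 0.01697 mol
mass of KHC8H4O4 = 0.01697 × 204.22 = 3.465 g
% KHC8H4O4 = 3.465 / 4.539 × 100 = 76.33 %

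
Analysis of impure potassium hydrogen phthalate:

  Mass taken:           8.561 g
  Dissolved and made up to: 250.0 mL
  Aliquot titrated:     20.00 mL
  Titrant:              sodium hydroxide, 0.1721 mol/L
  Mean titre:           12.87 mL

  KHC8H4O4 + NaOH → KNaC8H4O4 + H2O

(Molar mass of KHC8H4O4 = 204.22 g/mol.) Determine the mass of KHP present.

n(NaOH) per titration = 0.01287 × 0.1721 = 2.215 × 10^-3 mol
n(KHC8H4O4) in each aliquot = 2.215 × 10^-3 mol (1:1 ratio)
n(KHC8H4O4) in the whole flask = 2.215 × 10^-3 × 250.0/20.00 = 0.02769 mol
mass of KHC8H4O4 = 0.02769 × 204.22 = 5.654 g

5.654 g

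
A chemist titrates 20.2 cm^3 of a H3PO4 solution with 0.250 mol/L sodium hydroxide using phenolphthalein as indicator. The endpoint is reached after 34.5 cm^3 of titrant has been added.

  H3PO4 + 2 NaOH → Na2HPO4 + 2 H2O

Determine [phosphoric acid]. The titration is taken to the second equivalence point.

0.213 mol/L

n(NaOH) = 0.0345 L × 0.250 mol/L = 8.62 × 10^-3 mol
From the 1:2 mole ratio, n(H3PO4) = 1/2 × 8.62 × 10^-3 = 4.31 × 10^-3 mol
[H3PO4] = 4.31 × 10^-3 mol / 0.0202 L = 0.213 mol/L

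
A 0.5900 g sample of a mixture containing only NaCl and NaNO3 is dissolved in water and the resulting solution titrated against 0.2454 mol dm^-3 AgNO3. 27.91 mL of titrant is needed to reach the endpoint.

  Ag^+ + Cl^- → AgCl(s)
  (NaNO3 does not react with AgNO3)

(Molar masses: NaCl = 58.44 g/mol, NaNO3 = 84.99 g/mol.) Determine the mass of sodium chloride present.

n(AgNO3) = 0.02791 × 0.2454 = 6.849 × 10^-3 mol
Let x = n(NaCl), y = n(NaNO3).
Titrant: 1x = 6.849 × 10^-3;  mass: 58.44x + 84.99y = 0.5900
Solving, x = 6.849 × 10^-3 mol, y = 2.232 × 10^-3 mol
mass of NaCl = 6.849 × 10^-3 × 58.44 = 0.4003 g

0.4003 g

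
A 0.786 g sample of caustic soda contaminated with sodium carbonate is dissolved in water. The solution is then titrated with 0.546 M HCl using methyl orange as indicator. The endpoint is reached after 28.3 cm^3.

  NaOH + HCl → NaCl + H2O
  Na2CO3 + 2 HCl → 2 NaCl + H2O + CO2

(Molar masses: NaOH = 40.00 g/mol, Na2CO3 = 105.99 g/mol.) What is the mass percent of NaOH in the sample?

n(HCl) = 0.0283 × 0.546 = 0.0155 mol
Let x = n(NaOH), y = n(Na2CO3).
Titrant: 1x + 2y = 0.0155;  mass: 40.00x + 105.99y = 0.786
Solving, x = 2.53 × 10^-3 mol, y = 6.46 × 10^-3 mol
mass of NaOH = 2.53 × 10^-3 × 40.00 = 0.101 g
% NaOH = 0.101 / 0.786 × 100 = 12.9 %

12.9 %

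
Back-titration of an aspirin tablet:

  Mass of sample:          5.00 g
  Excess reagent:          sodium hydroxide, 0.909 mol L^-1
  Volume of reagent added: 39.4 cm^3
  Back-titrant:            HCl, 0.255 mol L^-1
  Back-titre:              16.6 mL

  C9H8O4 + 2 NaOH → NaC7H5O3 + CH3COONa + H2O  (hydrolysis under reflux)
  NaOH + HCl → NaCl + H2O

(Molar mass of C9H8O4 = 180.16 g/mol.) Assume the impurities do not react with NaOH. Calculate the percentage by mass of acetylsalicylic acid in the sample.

56.9 %

n(NaOH) added = 0.0394 × 0.909 = 0.0358 mol
n(HCl) used in back-titration = 0.0166 × 0.255 = 4.23 × 10^-3 mol
n(NaOH) left over = 4.23 × 10^-3 mol (1:1 ratio)
n(NaOH) consumed by analyte = 0.0358 − 4.23 × 10^-3 = 0.0316 mol
From the 1:2 ratio, n(C9H8O4) = 1/2 × 0.0316 = 0.0158 mol
mass of C9H8O4 = 0.0158 × 180.16 = 2.84 g
% C9H8O4 = 2.84 / 5.00 × 100 = 56.9 %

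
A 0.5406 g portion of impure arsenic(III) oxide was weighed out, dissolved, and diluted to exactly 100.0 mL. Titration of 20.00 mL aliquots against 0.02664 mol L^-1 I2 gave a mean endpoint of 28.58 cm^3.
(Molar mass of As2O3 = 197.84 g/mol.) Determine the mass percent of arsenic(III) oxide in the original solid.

As2O3 + 2 I2 + 2 H2O → As2O5 + 4 HI
n(I2) per titration = 0.02858 × 0.02664 = 7.614 × 10^-4 mol
From the 1:2 ratio, n(As2O3) in each aliquot = 1/2 × 7.614 × 10^-4 = 3.807 × 10^-4 mol
n(As2O3) in the whole flask = 3.807 × 10^-4 × 100.0/20.00 = 1.903 × 10^-3 mol
mass of As2O3 = 1.903 × 10^-3 × 197.84 = 0.3766 g
% As2O3 = 0.3766 / 0.5406 × 100 = 69.66 %

69.66 %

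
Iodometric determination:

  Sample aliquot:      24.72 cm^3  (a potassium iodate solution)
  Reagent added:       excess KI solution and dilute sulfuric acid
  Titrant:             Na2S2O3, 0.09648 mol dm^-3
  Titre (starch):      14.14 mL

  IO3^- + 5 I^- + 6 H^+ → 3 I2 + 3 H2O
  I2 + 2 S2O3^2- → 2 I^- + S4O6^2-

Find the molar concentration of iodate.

0.009198 mol/L

n(S2O3^2-) = 0.01414 × 0.09648 = 1.364 × 10^-3 mol
n(I2) = n(S2O3^2-)/2 = 6.821 × 10^-4 mol
From the 1:3 ratio, n(IO3^-) in the aliquot = 1/3 × 6.821 × 10^-4 = 2.274 × 10^-4 mol
[IO3^-] = 2.274 × 10^-4 / 0.02472 = 0.009198 mol/L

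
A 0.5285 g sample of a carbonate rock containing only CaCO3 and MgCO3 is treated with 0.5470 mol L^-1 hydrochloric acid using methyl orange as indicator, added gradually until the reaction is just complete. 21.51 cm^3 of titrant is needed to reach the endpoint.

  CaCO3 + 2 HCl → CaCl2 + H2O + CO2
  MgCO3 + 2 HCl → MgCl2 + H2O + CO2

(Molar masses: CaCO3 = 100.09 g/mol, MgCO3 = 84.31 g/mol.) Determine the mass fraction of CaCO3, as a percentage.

39.01 %

n(HCl) = 0.02151 × 0.5470 = 0.01177 mol
Let x = n(CaCO3), y = n(MgCO3).
Titrant: 2x + 2y = 0.01177;  mass: 100.09x + 84.31y = 0.5285
Solving, x = 2.060 × 10^-3 mol, y = 3.823 × 10^-3 mol
mass of CaCO3 = 2.060 × 10^-3 × 100.09 = 0.2062 g
% CaCO3 = 0.2062 / 0.5285 × 100 = 39.01 %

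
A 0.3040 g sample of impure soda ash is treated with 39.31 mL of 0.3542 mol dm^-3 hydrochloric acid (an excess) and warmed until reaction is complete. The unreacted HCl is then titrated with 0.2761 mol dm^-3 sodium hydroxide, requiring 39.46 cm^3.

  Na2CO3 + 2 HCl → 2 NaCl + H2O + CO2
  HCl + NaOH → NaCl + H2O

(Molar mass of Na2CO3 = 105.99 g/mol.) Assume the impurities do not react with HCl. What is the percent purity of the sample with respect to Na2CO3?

n(HCl) added = 0.03931 × 0.3542 = 0.01392 mol
n(NaOH) used in back-titration = 0.03946 × 0.2761 = 0.01089 mol
n(HCl) left over = 0.01089 mol (1:1 ratio)
n(HCl) consumed by analyte = 0.01392 − 0.01089 = 3.029 × 10^-3 mol
From the 1:2 ratio, n(Na2CO3) = 1/2 × 3.029 × 10^-3 = 1.514 × 10^-3 mol
mass of Na2CO3 = 1.514 × 10^-3 × 105.99 = 0.1605 g
% Na2CO3 = 0.1605 / 0.3040 × 100 = 52.80 %

52.80 %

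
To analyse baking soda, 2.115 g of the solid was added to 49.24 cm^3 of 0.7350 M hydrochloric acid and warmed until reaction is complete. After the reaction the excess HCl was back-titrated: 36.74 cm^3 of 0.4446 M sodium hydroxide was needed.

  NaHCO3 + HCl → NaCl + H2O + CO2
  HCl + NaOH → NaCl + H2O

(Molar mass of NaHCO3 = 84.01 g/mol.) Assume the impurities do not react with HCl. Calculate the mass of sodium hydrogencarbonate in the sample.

n(HCl) added = 0.04924 × 0.7350 = 0.03619 mol
n(NaOH) used in back-titration = 0.03674 × 0.4446 = 0.01633 mol
n(HCl) left over = 0.01633 mol (1:1 ratio)
n(HCl) consumed by analyte = 0.03619 − 0.01633 = 0.01986 mol
n(NaHCO3) = 0.01986 mol (1:1 ratio)
mass of NaHCO3 = 0.01986 × 84.01 = 1.668 g

1.668 g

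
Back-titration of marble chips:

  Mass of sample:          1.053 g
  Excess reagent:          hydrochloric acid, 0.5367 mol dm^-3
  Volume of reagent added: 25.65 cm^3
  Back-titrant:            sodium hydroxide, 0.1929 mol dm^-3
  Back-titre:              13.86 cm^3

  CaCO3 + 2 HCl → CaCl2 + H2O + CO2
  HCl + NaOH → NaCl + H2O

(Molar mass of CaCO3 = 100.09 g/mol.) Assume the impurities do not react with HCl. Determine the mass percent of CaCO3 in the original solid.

52.72 %

n(HCl) added = 0.02565 × 0.5367 = 0.01377 mol
n(NaOH) used in back-titration = 0.01386 × 0.1929 = 2.674 × 10^-3 mol
n(HCl) left over = 2.674 × 10^-3 mol (1:1 ratio)
n(HCl) consumed by analyte = 0.01377 − 2.674 × 10^-3 = 0.01109 mol
From the 1:2 ratio, n(CaCO3) = 1/2 × 0.01109 = 5.546 × 10^-3 mol
mass of CaCO3 = 5.546 × 10^-3 × 100.09 = 0.5551 g
% CaCO3 = 0.5551 / 1.053 × 100 = 52.72 %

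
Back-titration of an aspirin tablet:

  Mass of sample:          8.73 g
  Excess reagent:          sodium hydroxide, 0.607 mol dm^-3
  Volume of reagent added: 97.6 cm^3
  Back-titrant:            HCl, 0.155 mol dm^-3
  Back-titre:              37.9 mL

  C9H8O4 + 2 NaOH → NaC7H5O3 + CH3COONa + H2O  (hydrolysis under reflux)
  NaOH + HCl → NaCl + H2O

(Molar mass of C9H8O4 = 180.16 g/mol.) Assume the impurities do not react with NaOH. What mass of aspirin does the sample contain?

n(NaOH) added = 0.0976 × 0.607 = 0.0592 mol
n(HCl) used in back-titration = 0.0379 × 0.155 = 5.87 × 10^-3 mol
n(NaOH) left over = 5.87 × 10^-3 mol (1:1 ratio)
n(NaOH) consumed by analyte = 0.0592 − 5.87 × 10^-3 = 0.0534 mol
From the 1:2 ratio, n(C9H8O4) = 1/2 × 0.0534 = 0.0267 mol
mass of C9H8O4 = 0.0267 × 180.16 = 4.81 g

4.81 g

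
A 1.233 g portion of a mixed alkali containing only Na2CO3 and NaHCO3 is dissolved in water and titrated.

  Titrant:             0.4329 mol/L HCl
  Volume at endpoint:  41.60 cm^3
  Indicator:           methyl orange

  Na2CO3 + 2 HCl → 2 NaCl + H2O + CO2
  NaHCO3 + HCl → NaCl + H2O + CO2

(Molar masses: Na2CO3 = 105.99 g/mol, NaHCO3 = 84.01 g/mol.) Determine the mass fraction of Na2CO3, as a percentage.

n(HCl) = 0.04160 × 0.4329 = 0.01801 mol
Let x = n(Na2CO3), y = n(NaHCO3).
Titrant: 2x + 1y = 0.01801;  mass: 105.99x + 84.01y = 1.233
Solving, x = 4.512 × 10^-3 mol, y = 8.984 × 10^-3 mol
mass of Na2CO3 = 4.512 × 10^-3 × 105.99 = 0.4783 g
% Na2CO3 = 0.4783 / 1.233 × 100 = 38.79 %

38.79 %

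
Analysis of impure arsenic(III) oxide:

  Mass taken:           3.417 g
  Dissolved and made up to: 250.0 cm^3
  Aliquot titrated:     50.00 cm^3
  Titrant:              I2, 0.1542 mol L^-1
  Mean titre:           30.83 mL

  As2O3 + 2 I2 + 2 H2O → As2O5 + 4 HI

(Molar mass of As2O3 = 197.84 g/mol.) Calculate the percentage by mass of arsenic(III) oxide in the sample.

n(I2) per titration = 0.03083 × 0.1542 = 4.754 × 10^-3 mol
From the 1:2 ratio, n(As2O3) in each aliquot = 1/2 × 4.754 × 10^-3 = 2.377 × 10^-3 mol
n(As2O3) in the whole flask = 2.377 × 10^-3 × 250.0/50.00 = 0.01188 mol
mass of As2O3 = 0.01188 × 197.84 = 2.351 g
% As2O3 = 2.351 / 3.417 × 100 = 68.81 %

68.81 %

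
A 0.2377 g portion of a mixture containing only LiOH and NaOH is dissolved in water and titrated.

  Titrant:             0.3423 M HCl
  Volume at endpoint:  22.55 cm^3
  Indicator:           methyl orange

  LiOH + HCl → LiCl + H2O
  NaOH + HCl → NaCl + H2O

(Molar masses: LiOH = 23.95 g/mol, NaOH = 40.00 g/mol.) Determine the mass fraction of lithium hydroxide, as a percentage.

n(HCl) = 0.02255 × 0.3423 = 7.719 × 10^-3 mol
Let x = n(LiOH), y = n(NaOH).
Titrant: 1x + 1y = 7.719 × 10^-3;  mass: 23.95x + 40.00y = 0.2377
Solving, x = 4.427 × 10^-3 mol, y = 3.292 × 10^-3 mol
mass of LiOH = 4.427 × 10^-3 × 23.95 = 0.1060 g
% LiOH = 0.1060 / 0.2377 × 100 = 44.61 %

44.61 %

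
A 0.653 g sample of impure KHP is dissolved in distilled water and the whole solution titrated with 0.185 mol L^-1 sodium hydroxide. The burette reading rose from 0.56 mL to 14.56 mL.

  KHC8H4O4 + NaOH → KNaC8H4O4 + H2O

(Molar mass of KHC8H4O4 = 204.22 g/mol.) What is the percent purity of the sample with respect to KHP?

81.0 %

n(NaOH) = 0.0140 L × 0.185 mol/L = 2.59 × 10^-3 mol
n(KHC8H4O4) = 2.59 × 10^-3 mol (1:1 ratio)
mass of KHC8H4O4 = 2.59 × 10^-3 × 204.22 g/mol = 0.529 g
% KHC8H4O4 = 0.529 / 0.653 × 100 = 81.0 %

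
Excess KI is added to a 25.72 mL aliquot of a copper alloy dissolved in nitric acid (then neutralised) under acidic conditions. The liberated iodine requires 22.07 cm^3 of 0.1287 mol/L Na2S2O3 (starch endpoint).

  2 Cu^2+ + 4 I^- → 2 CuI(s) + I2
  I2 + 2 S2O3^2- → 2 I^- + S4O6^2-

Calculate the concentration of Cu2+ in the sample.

n(S2O3^2-) = 0.02207 × 0.1287 = 2.840 × 10^-3 mol
n(I2) = n(S2O3^2-)/2 = 1.420 × 10^-3 mol
From the 2:1 ratio, n(Cu2+) in the aliquot = 2/1 × 1.420 × 10^-3 = 2.840 × 10^-3 mol
[Cu2+] = 2.840 × 10^-3 / 0.02572 = 0.1104 mol/L

0.1104 mol/L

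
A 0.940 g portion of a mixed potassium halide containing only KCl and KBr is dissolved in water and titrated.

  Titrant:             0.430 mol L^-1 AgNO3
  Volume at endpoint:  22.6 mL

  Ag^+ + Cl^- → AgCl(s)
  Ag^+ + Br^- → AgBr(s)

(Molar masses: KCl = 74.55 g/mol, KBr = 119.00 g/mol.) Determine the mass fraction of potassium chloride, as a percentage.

n(AgNO3) = 0.0226 × 0.430 = 9.72 × 10^-3 mol
Let x = n(KCl), y = n(KBr).
Titrant: 1x + 1y = 9.72 × 10^-3;  mass: 74.55x + 119.00y = 0.940
Solving, x = 4.87 × 10^-3 mol, y = 4.85 × 10^-3 mol
mass of KCl = 4.87 × 10^-3 × 74.55 = 0.363 g
% KCl = 0.363 / 0.940 × 100 = 38.6 %

38.6 %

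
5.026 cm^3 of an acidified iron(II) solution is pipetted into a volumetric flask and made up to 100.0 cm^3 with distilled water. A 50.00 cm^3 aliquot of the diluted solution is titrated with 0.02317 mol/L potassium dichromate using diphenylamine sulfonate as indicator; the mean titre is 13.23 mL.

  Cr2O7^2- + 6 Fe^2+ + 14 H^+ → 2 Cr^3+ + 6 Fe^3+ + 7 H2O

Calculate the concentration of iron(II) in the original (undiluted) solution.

0.7319 mol/L

n(K2Cr2O7) = 0.01323 × 0.02317 = 3.065 × 10^-4 mol
From the 6:1 ratio, n(Fe2+) in the aliquot = 6/1 × 3.065 × 10^-4 = 1.839 × 10^-3 mol
[Fe2+]_dilute = 1.839 × 10^-3 / 0.05000 = 0.03678 mol/L
Dilution factor = 100.0 / 5.026 = 19.90
[Fe2+]_stock = 0.03678 × 19.90 = 0.7319 mol/L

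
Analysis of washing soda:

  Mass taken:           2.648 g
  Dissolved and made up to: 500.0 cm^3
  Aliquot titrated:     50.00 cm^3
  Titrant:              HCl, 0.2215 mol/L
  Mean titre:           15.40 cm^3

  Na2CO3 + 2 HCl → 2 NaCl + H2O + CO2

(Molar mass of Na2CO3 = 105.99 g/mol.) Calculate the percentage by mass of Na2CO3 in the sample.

68.27 %

n(HCl) per titration = 0.01540 × 0.2215 = 3.411 × 10^-3 mol
From the 1:2 ratio, n(Na2CO3) in each aliquot = 1/2 × 3.411 × 10^-3 = 1.706 × 10^-3 mol
n(Na2CO3) in the whole flask = 1.706 × 10^-3 × 500.0/50.00 = 0.01706 mol
mass of Na2CO3 = 0.01706 × 105.99 = 1.808 g
% Na2CO3 = 1.808 / 2.648 × 100 = 68.27 %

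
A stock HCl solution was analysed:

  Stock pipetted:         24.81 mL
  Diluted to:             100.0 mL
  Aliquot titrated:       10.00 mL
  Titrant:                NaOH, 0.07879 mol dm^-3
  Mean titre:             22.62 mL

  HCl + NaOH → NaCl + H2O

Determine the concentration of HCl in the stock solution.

n(NaOH) = 0.02262 × 0.07879 = 1.782 × 10^-3 mol
n(HCl) in the aliquot = 1.782 × 10^-3 mol (1:1 ratio)
[HCl]_dilute = 1.782 × 10^-3 / 0.01000 = 0.1782 mol/L
Dilution factor = 100.0 / 24.81 = 4.031
[HCl]_stock = 0.1782 × 4.031 = 0.7184 mol/L

0.7184 mol/L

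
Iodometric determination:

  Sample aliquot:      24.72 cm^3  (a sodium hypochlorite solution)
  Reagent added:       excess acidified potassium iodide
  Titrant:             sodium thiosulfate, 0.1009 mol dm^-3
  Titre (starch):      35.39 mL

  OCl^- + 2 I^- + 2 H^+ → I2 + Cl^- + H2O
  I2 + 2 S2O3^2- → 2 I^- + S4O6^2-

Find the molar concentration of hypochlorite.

0.07223 mol/L

n(S2O3^2-) = 0.03539 × 0.1009 = 3.571 × 10^-3 mol
n(I2) = n(S2O3^2-)/2 = 1.785 × 10^-3 mol
n(OCl^-) in the aliquot = 1.785 × 10^-3 mol (1:1 ratio)
[OCl^-] = 1.785 × 10^-3 / 0.02472 = 0.07223 mol/L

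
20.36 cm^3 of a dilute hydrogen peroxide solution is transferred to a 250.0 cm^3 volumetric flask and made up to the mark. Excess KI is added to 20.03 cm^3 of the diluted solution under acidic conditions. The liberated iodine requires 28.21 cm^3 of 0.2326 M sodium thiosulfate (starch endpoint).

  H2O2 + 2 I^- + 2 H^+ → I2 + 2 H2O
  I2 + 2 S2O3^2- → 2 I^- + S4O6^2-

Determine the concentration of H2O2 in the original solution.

n(S2O3^2-) = 0.02821 × 0.2326 = 6.562 × 10^-3 mol
n(I2) = n(S2O3^2-)/2 = 3.281 × 10^-3 mol
n(H2O2) in the aliquot = 3.281 × 10^-3 mol (1:1 ratio)
[H2O2]_dilute = 3.281 × 10^-3 / 0.02003 = 0.1638 mol/L
[H2O2]_original = 0.1638 × 250.0/20.36 = 2.011 mol/L

2.011 M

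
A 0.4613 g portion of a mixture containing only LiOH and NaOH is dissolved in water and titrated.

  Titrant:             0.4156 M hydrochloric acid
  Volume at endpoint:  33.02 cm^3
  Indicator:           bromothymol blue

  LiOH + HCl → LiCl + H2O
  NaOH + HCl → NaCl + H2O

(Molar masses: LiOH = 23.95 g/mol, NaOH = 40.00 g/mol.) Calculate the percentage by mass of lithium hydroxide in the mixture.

28.34 %

n(HCl) = 0.03302 × 0.4156 = 0.01372 mol
Let x = n(LiOH), y = n(NaOH).
Titrant: 1x + 1y = 0.01372;  mass: 23.95x + 40.00y = 0.4613
Solving, x = 5.459 × 10^-3 mol, y = 8.264 × 10^-3 mol
mass of LiOH = 5.459 × 10^-3 × 23.95 = 0.1308 g
% LiOH = 0.1308 / 0.4613 × 100 = 28.34 %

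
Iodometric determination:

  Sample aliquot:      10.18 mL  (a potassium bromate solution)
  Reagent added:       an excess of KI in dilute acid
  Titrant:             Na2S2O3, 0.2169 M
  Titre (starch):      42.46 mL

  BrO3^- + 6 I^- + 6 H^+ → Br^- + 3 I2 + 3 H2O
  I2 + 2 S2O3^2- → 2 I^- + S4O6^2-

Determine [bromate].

0.1508 M

n(S2O3^2-) = 0.04246 × 0.2169 = 9.210 × 10^-3 mol
n(I2) = n(S2O3^2-)/2 = 4.605 × 10^-3 mol
From the 1:3 ratio, n(BrO3^-) in the aliquot = 1/3 × 4.605 × 10^-3 = 1.535 × 10^-3 mol
[BrO3^-] = 1.535 × 10^-3 / 0.01018 = 0.1508 mol/L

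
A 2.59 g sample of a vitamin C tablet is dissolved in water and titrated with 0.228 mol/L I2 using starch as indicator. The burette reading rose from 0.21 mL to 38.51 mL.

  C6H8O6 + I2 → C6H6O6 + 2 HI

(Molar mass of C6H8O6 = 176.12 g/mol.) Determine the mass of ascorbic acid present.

n(I2) = 0.0383 L × 0.228 mol/L = 8.73 × 10^-3 mol
n(C6H8O6) = 8.73 × 10^-3 mol (1:1 ratio)
mass of C6H8O6 = 8.73 × 10^-3 × 176.12 g/mol = 1.54 g

1.54 g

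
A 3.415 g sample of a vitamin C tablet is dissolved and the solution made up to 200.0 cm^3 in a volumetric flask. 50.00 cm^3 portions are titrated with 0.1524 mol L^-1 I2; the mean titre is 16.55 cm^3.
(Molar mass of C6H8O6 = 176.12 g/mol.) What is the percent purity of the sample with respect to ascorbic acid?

52.03 %

C6H8O6 + I2 → C6H6O6 + 2 HI
n(I2) per titration = 0.01655 × 0.1524 = 2.522 × 10^-3 mol
n(C6H8O6) in each aliquot = 2.522 × 10^-3 mol (1:1 ratio)
n(C6H8O6) in the whole flask = 2.522 × 10^-3 × 200.0/50.00 = 0.01009 mol
mass of C6H8O6 = 0.01009 × 176.12 = 1.777 g
% C6H8O6 = 1.777 / 3.415 × 100 = 52.03 %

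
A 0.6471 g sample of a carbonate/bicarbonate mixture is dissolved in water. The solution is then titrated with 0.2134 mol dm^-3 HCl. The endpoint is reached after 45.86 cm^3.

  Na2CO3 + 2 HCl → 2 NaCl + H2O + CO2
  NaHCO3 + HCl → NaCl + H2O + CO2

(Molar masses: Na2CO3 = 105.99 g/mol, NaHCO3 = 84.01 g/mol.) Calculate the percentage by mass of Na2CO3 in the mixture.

n(HCl) = 0.04586 × 0.2134 = 9.787 × 10^-3 mol
Let x = n(Na2CO3), y = n(NaHCO3).
Titrant: 2x + 1y = 9.787 × 10^-3;  mass: 105.99x + 84.01y = 0.6471
Solving, x = 2.822 × 10^-3 mol, y = 4.142 × 10^-3 mol
mass of Na2CO3 = 2.822 × 10^-3 × 105.99 = 0.2991 g
% Na2CO3 = 0.2991 / 0.6471 × 100 = 46.23 %

46.23 %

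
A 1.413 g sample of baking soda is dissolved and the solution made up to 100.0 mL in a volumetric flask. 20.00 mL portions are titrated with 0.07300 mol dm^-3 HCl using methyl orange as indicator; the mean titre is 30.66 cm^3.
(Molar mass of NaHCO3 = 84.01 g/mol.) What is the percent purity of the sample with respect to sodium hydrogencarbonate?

NaHCO3 + HCl → NaCl + H2O + CO2
n(HCl) per titration = 0.03066 × 0.07300 = 2.238 × 10^-3 mol
n(NaHCO3) in each aliquot = 2.238 × 10^-3 mol (1:1 ratio)
n(NaHCO3) in the whole flask = 2.238 × 10^-3 × 100.0/20.00 = 0.01119 mol
mass of NaHCO3 = 0.01119 × 84.01 = 0.9401 g
% NaHCO3 = 0.9401 / 1.413 × 100 = 66.54 %

66.54 %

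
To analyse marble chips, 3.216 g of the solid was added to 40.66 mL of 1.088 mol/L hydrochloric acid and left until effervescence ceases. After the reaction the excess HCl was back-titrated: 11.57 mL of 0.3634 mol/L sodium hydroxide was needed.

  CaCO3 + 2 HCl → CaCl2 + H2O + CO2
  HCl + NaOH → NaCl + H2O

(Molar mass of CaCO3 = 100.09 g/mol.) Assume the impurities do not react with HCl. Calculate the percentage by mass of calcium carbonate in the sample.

62.30 %

n(HCl) added = 0.04066 × 1.088 = 0.04424 mol
n(NaOH) used in back-titration = 0.01157 × 0.3634 = 4.205 × 10^-3 mol
n(HCl) left over = 4.205 × 10^-3 mol (1:1 ratio)
n(HCl) consumed by analyte = 0.04424 − 4.205 × 10^-3 = 0.04003 mol
From the 1:2 ratio, n(CaCO3) = 1/2 × 0.04003 = 0.02002 mol
mass of CaCO3 = 0.02002 × 100.09 = 2.003 g
% CaCO3 = 2.003 / 3.216 × 100 = 62.30 %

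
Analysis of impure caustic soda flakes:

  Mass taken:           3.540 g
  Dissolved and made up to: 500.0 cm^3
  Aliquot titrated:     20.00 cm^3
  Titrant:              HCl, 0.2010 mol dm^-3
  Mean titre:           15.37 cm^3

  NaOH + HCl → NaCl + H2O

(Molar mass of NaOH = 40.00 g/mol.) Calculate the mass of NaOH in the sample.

3.089 g

n(HCl) per titration = 0.01537 × 0.2010 = 3.089 × 10^-3 mol
n(NaOH) in each aliquot = 3.089 × 10^-3 mol (1:1 ratio)
n(NaOH) in the whole flask = 3.089 × 10^-3 × 500.0/20.00 = 0.07723 mol
mass of NaOH = 0.07723 × 40.00 = 3.089 g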